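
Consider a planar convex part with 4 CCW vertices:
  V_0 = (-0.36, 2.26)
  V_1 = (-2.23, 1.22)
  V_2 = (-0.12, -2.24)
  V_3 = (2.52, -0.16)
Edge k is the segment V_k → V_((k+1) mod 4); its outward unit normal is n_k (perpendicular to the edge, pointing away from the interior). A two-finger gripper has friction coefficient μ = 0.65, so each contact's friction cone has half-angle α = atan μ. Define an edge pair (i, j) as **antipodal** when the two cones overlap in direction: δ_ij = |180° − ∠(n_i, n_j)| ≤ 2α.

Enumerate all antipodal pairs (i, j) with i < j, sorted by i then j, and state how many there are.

α = atan 0.65 = 33.02°;  2α = 66.05°
n_0 = (-0.4860, +0.8739)
n_1 = (-0.8538, -0.5207)
n_2 = (+0.6189, -0.7855)
n_3 = (+0.6433, +0.7656)
  (0,1): δ = 87.70°  ·
  (0,2): δ = 9.15°  ✓
  (0,3): δ = 110.88°  ·
  (1,2): δ = 83.14°  ·
  (1,3): δ = 18.58°  ✓
  (2,3): δ = 78.27°  ·
antipodal pairs: 2

count = 2; pairs: (0,2), (1,3)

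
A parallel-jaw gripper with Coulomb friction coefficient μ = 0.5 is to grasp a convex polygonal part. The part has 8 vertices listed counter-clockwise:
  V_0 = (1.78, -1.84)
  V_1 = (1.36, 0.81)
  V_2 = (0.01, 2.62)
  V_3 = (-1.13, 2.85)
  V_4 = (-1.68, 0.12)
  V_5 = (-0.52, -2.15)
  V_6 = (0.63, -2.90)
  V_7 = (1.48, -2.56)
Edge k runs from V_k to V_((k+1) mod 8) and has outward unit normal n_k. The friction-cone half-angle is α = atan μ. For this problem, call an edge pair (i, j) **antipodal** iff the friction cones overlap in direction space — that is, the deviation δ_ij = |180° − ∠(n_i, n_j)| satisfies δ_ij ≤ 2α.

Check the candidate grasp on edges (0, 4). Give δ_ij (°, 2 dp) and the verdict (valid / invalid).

α = atan 0.5 = 26.57°;  2α = 53.13°
edge 0: e_0 = (-0.42, +2.65);  n_0 = (+0.9877, +0.1565)
edge 4: e_4 = (+1.16, -2.27);  n_4 = (-0.8905, -0.4550)
∠(n_0, n_4) = 161.94°
δ = |180° − 161.94°| = 18.06°
18.06° ≤ 2α = 53.13°  →  valid

δ = 18.06°, valid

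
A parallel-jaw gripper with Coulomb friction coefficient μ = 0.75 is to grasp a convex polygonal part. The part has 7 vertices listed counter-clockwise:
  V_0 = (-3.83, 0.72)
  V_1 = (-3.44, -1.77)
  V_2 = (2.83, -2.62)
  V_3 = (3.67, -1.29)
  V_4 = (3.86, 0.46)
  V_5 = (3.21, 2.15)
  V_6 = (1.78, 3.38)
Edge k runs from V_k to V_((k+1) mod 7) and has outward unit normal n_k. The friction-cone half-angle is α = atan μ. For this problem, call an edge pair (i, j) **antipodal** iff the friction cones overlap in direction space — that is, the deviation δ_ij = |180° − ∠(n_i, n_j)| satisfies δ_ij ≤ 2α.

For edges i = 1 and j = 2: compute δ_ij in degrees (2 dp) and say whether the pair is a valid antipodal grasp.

α = atan 0.75 = 36.87°;  2α = 73.74°
edge 1: e_1 = (+6.27, -0.85);  n_1 = (-0.1343, -0.9909)
edge 2: e_2 = (+0.84, +1.33);  n_2 = (+0.8455, -0.5340)
∠(n_1, n_2) = 65.44°
δ = |180° − 65.44°| = 114.56°
114.56° > 2α = 73.74°  →  invalid

δ = 114.56°, invalid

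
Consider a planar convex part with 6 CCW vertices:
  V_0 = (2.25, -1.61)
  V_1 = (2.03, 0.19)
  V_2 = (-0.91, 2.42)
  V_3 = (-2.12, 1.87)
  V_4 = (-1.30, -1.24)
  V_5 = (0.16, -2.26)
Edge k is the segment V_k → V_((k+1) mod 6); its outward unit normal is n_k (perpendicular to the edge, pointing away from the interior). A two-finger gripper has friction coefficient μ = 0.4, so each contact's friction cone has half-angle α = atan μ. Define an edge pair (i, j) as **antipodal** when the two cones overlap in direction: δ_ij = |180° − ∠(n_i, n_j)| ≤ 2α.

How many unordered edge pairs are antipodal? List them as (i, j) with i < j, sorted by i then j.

α = atan 0.4 = 21.80°;  2α = 43.60°
n_0 = (+0.9926, +0.1213)
n_1 = (+0.6043, +0.7967)
n_2 = (-0.4138, +0.9104)
n_3 = (-0.9670, -0.2550)
n_4 = (-0.5727, -0.8198)
n_5 = (+0.2970, -0.9549)
  (0,1): δ = 134.15°  ·
  (0,2): δ = 72.52°  ·
  (0,3): δ = 7.80°  ✓
  (0,4): δ = 48.09°  ·
  (0,5): δ = 100.31°  ·
  (1,2): δ = 118.38°  ·
  (1,3): δ = 38.05°  ✓
  (1,4): δ = 2.24°  ✓
  (1,5): δ = 54.46°  ·
  (2,3): δ = 99.67°  ·
  (2,4): δ = 59.38°  ·
  (2,5): δ = 7.17°  ✓
  (3,4): δ = 139.71°  ·
  (3,5): δ = 87.49°  ·
  (4,5): δ = 127.78°  ·
antipodal pairs: 4

count = 4; pairs: (0,3), (1,3), (1,4), (2,5)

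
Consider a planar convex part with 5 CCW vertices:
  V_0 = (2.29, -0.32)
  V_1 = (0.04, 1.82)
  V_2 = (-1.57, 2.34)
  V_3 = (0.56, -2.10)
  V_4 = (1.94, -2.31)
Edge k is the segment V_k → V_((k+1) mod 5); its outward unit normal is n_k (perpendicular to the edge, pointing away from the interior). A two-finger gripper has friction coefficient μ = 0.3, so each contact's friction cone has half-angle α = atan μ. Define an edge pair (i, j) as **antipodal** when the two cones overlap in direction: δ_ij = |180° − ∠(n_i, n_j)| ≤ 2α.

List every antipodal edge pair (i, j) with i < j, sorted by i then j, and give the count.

count = 2; pairs: (0,2), (1,3)

α = atan 0.3 = 16.70°;  2α = 33.40°
n_0 = (+0.6892, +0.7246)
n_1 = (+0.3073, +0.9516)
n_2 = (-0.9016, -0.4325)
n_3 = (-0.1504, -0.9886)
n_4 = (+0.9849, -0.1732)
  (0,1): δ = 154.33°  ·
  (0,2): δ = 20.81°  ✓
  (0,3): δ = 34.91°  ·
  (0,4): δ = 123.59°  ·
  (1,2): δ = 46.47°  ·
  (1,3): δ = 9.25°  ✓
  (1,4): δ = 97.92°  ·
  (2,3): δ = 124.28°  ·
  (2,4): δ = 35.60°  ·
  (3,4): δ = 91.32°  ·
antipodal pairs: 2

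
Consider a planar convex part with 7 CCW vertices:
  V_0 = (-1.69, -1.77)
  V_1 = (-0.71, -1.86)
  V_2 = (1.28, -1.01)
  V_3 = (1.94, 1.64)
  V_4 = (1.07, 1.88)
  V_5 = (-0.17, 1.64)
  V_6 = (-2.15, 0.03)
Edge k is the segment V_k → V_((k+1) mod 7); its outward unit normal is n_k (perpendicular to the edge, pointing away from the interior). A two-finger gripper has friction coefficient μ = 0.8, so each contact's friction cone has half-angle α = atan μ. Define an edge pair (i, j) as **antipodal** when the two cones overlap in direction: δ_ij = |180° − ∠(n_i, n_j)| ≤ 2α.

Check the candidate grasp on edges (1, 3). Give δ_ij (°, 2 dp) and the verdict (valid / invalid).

δ = 38.55°, valid

α = atan 0.8 = 38.66°;  2α = 77.32°
edge 1: e_1 = (+1.99, +0.85);  n_1 = (+0.3928, -0.9196)
edge 3: e_3 = (-0.87, +0.24);  n_3 = (+0.2659, +0.9640)
∠(n_1, n_3) = 141.45°
δ = |180° − 141.45°| = 38.55°
38.55° ≤ 2α = 77.32°  →  valid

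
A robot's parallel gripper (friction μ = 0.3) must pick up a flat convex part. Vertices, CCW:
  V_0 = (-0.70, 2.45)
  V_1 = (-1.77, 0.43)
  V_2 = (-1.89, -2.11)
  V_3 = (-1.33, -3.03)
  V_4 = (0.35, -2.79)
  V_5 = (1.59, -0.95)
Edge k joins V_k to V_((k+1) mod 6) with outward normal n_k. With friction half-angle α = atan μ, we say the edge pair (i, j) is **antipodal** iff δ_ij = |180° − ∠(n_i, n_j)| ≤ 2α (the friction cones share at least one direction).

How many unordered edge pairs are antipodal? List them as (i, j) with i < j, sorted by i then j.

count = 3; pairs: (0,4), (1,4), (2,5)

α = atan 0.3 = 16.70°;  2α = 33.40°
n_0 = (-0.8837, +0.4681)
n_1 = (-0.9989, +0.0472)
n_2 = (-0.8542, -0.5199)
n_3 = (+0.1414, -0.9899)
n_4 = (+0.8293, -0.5589)
n_5 = (+0.8294, +0.5586)
  (0,1): δ = 154.79°  ·
  (0,2): δ = 120.76°  ·
  (0,3): δ = 53.96°  ·
  (0,4): δ = 6.07°  ✓
  (0,5): δ = 61.87°  ·
  (1,2): δ = 145.97°  ·
  (1,3): δ = 79.17°  ·
  (1,4): δ = 31.27°  ✓
  (1,5): δ = 36.67°  ·
  (2,3): δ = 113.20°  ·
  (2,4): δ = 65.31°  ·
  (2,5): δ = 2.63°  ✓
  (3,4): δ = 132.11°  ·
  (3,5): δ = 64.17°  ·
  (4,5): δ = 112.06°  ·
antipodal pairs: 3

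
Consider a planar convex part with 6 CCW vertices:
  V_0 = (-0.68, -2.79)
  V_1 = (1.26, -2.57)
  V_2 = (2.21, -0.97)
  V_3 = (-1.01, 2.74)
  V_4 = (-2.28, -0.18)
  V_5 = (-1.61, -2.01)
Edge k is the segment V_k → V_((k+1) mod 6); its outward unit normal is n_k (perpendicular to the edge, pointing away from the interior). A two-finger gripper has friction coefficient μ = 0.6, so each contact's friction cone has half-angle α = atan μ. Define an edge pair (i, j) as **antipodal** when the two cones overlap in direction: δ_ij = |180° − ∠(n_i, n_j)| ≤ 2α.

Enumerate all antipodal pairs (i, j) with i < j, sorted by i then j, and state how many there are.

α = atan 0.6 = 30.96°;  2α = 61.93°
n_0 = (+0.1127, -0.9936)
n_1 = (+0.8599, -0.5105)
n_2 = (+0.7552, +0.6555)
n_3 = (-0.9170, +0.3988)
n_4 = (-0.9390, -0.3438)
n_5 = (-0.6426, -0.7662)
  (0,1): δ = 127.17°  ·
  (0,2): δ = 55.51°  ✓
  (0,3): δ = 60.02°  ✓
  (0,4): δ = 103.64°  ·
  (0,5): δ = 133.54°  ·
  (1,2): δ = 108.34°  ·
  (1,3): δ = 7.19°  ✓
  (1,4): δ = 50.81°  ✓
  (1,5): δ = 80.71°  ·
  (2,3): δ = 64.46°  ·
  (2,4): δ = 20.85°  ✓
  (2,5): δ = 9.06°  ✓
  (3,4): δ = 136.39°  ·
  (3,5): δ = 106.48°  ·
  (4,5): δ = 150.10°  ·
antipodal pairs: 6

count = 6; pairs: (0,2), (0,3), (1,3), (1,4), (2,4), (2,5)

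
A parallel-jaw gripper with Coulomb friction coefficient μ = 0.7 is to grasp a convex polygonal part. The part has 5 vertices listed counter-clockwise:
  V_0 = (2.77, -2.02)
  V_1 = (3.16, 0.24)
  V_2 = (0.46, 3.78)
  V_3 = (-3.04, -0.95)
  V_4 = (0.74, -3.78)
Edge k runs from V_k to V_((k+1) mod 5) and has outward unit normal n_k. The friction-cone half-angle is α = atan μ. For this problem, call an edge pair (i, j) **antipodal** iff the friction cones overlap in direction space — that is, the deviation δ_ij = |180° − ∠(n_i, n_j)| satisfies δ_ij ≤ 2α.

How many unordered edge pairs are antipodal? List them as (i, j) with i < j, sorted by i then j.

α = atan 0.7 = 34.99°;  2α = 69.98°
n_0 = (+0.9854, -0.1701)
n_1 = (+0.7951, +0.6064)
n_2 = (-0.8039, +0.5948)
n_3 = (-0.5993, -0.8005)
n_4 = (+0.6551, -0.7556)
  (0,1): δ = 132.88°  ·
  (0,2): δ = 26.71°  ✓
  (0,3): δ = 62.97°  ✓
  (0,4): δ = 140.72°  ·
  (1,2): δ = 73.83°  ·
  (1,3): δ = 15.85°  ✓
  (1,4): δ = 93.59°  ·
  (2,3): δ = 90.32°  ·
  (2,4): δ = 12.57°  ✓
  (3,4): δ = 102.25°  ·
antipodal pairs: 4

count = 4; pairs: (0,2), (0,3), (1,3), (2,4)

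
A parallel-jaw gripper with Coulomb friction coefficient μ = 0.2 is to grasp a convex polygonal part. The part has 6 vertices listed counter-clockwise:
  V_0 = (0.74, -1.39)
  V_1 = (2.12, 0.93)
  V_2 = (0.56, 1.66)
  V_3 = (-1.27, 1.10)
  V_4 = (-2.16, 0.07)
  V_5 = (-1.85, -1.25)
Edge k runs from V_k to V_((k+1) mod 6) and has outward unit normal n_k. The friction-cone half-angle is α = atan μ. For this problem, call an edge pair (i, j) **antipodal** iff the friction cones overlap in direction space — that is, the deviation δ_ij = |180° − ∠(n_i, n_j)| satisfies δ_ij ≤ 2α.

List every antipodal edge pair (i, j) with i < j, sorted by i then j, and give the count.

α = atan 0.2 = 11.31°;  2α = 22.62°
n_0 = (+0.8594, -0.5112)
n_1 = (+0.4238, +0.9057)
n_2 = (-0.2926, +0.9562)
n_3 = (-0.7567, +0.6538)
n_4 = (-0.9735, -0.2286)
n_5 = (-0.0540, -0.9985)
  (0,1): δ = 84.33°  ·
  (0,2): δ = 42.24°  ·
  (0,3): δ = 10.08°  ✓
  (0,4): δ = 43.96°  ·
  (0,5): δ = 117.65°  ·
  (1,2): δ = 137.91°  ·
  (1,3): δ = 105.75°  ·
  (1,4): δ = 51.71°  ·
  (1,5): δ = 21.98°  ✓
  (2,3): δ = 147.84°  ·
  (2,4): δ = 93.80°  ·
  (2,5): δ = 20.11°  ✓
  (3,4): δ = 125.95°  ·
  (3,5): δ = 52.26°  ·
  (4,5): δ = 106.31°  ·
antipodal pairs: 3

count = 3; pairs: (0,3), (1,5), (2,5)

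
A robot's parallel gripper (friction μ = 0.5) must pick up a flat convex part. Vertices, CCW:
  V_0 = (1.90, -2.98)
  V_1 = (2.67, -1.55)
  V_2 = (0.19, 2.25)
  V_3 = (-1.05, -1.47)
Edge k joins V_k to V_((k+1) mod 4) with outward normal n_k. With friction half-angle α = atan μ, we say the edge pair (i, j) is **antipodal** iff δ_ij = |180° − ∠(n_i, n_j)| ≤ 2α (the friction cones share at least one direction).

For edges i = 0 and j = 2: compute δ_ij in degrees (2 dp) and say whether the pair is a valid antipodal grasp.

α = atan 0.5 = 26.57°;  2α = 53.13°
edge 0: e_0 = (+0.77, +1.43);  n_0 = (+0.8805, -0.4741)
edge 2: e_2 = (-1.24, -3.72);  n_2 = (-0.9487, +0.3162)
∠(n_0, n_2) = 170.13°
δ = |180° − 170.13°| = 9.87°
9.87° ≤ 2α = 53.13°  →  valid

δ = 9.87°, valid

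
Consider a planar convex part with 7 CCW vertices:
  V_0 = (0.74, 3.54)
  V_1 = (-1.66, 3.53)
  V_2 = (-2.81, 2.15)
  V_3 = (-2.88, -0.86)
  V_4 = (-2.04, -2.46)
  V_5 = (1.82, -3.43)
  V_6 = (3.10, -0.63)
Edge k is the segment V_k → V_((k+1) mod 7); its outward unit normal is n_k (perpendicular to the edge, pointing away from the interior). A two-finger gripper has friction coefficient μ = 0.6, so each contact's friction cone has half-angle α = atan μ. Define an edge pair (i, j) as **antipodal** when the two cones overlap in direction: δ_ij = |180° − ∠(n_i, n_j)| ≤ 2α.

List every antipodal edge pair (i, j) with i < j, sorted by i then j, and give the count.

count = 7; pairs: (0,4), (1,5), (2,5), (2,6), (3,5), (3,6), (4,6)

α = atan 0.6 = 30.96°;  2α = 61.93°
n_0 = (-0.0042, +1.0000)
n_1 = (-0.7682, +0.6402)
n_2 = (-0.9997, +0.0232)
n_3 = (-0.8854, -0.4648)
n_4 = (-0.2437, -0.9698)
n_5 = (+0.9095, -0.4158)
n_6 = (+0.8703, +0.4925)
  (0,1): δ = 130.04°  ·
  (0,2): δ = 91.57°  ·
  (0,3): δ = 62.54°  ·
  (0,4): δ = 14.34°  ✓
  (0,5): δ = 65.19°  ·
  (0,6): δ = 119.27°  ·
  (1,2): δ = 141.53°  ·
  (1,3): δ = 112.49°  ·
  (1,4): δ = 64.30°  ·
  (1,5): δ = 15.24°  ✓
  (1,6): δ = 69.31°  ·
  (2,3): δ = 150.97°  ·
  (2,4): δ = 102.77°  ·
  (2,5): δ = 23.23°  ✓
  (2,6): δ = 30.84°  ✓
  (3,4): δ = 131.81°  ·
  (3,5): δ = 52.27°  ✓
  (3,6): δ = 1.81°  ✓
  (4,5): δ = 100.46°  ·
  (4,6): δ = 46.39°  ✓
  (5,6): δ = 125.93°  ·
antipodal pairs: 7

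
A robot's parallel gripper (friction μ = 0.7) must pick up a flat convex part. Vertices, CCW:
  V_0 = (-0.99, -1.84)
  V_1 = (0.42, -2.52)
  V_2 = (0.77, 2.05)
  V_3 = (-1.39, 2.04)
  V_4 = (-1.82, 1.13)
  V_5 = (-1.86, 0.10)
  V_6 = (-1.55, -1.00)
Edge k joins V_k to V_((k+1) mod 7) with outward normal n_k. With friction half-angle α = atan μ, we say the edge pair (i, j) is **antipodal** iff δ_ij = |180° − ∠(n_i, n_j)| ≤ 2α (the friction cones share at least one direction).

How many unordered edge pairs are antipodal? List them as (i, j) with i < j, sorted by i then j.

α = atan 0.7 = 34.99°;  2α = 69.98°
n_0 = (-0.4344, -0.9007)
n_1 = (+0.9971, -0.0764)
n_2 = (-0.0046, +1.0000)
n_3 = (-0.9041, +0.4272)
n_4 = (-0.9992, +0.0388)
n_5 = (-0.9625, -0.2713)
n_6 = (-0.8321, -0.5547)
  (0,1): δ = 68.63°  ✓
  (0,2): δ = 26.01°  ✓
  (0,3): δ = 90.45°  ·
  (0,4): δ = 113.52°  ·
  (0,5): δ = 131.49°  ·
  (0,6): δ = 149.44°  ·
  (1,2): δ = 85.36°  ·
  (1,3): δ = 20.91°  ✓
  (1,4): δ = 2.16°  ✓
  (1,5): δ = 20.12°  ✓
  (1,6): δ = 38.07°  ✓
  (2,3): δ = 115.56°  ·
  (2,4): δ = 92.49°  ·
  (2,5): δ = 74.53°  ·
  (2,6): δ = 56.58°  ✓
  (3,4): δ = 156.93°  ·
  (3,5): δ = 138.97°  ·
  (3,6): δ = 121.02°  ·
  (4,5): δ = 162.04°  ·
  (4,6): δ = 144.09°  ·
  (5,6): δ = 162.05°  ·
antipodal pairs: 7

count = 7; pairs: (0,1), (0,2), (1,3), (1,4), (1,5), (1,6), (2,6)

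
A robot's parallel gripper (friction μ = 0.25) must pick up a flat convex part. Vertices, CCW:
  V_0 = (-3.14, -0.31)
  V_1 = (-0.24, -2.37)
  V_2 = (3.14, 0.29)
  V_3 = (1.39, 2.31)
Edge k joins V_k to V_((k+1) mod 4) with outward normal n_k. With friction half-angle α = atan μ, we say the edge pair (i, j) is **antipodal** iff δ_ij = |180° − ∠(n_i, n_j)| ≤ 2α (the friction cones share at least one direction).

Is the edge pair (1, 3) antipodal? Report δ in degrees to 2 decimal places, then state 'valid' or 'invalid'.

δ = 8.16°, valid

α = atan 0.25 = 14.04°;  2α = 28.07°
edge 1: e_1 = (+3.38, +2.66);  n_1 = (+0.6184, -0.7858)
edge 3: e_3 = (-4.53, -2.62);  n_3 = (-0.5007, +0.8656)
∠(n_1, n_3) = 171.84°
δ = |180° − 171.84°| = 8.16°
8.16° ≤ 2α = 28.07°  →  valid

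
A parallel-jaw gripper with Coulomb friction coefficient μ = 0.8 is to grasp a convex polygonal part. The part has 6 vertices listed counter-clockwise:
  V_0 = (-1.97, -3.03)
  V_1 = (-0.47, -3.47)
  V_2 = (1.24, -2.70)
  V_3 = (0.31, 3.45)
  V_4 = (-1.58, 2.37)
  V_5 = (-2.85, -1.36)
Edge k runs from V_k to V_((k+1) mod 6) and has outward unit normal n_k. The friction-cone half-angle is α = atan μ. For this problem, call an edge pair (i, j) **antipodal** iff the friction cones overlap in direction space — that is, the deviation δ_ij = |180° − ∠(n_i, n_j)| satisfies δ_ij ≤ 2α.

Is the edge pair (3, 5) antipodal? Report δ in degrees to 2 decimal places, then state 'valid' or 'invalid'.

δ = 91.96°, invalid

α = atan 0.8 = 38.66°;  2α = 77.32°
edge 3: e_3 = (-1.89, -1.08);  n_3 = (-0.4961, +0.8682)
edge 5: e_5 = (+0.88, -1.67);  n_5 = (-0.8847, -0.4662)
∠(n_3, n_5) = 88.04°
δ = |180° − 88.04°| = 91.96°
91.96° > 2α = 77.32°  →  invalid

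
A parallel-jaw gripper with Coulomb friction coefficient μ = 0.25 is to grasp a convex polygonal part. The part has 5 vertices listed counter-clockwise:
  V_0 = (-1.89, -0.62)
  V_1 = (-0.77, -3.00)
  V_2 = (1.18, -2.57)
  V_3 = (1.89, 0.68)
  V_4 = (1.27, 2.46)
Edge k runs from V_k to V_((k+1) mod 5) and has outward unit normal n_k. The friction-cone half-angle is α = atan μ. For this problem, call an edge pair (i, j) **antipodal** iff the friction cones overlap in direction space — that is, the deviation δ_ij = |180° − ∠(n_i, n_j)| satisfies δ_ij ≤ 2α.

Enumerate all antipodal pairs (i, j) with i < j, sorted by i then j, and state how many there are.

count = 1; pairs: (0,3)

α = atan 0.25 = 14.04°;  2α = 28.07°
n_0 = (-0.9048, -0.4258)
n_1 = (+0.2153, -0.9765)
n_2 = (+0.9770, -0.2134)
n_3 = (+0.9444, +0.3289)
n_4 = (-0.6980, +0.7161)
  (0,1): δ = 102.77°  ·
  (0,2): δ = 37.52°  ·
  (0,3): δ = 6.00°  ✓
  (0,4): δ = 109.06°  ·
  (1,2): δ = 114.76°  ·
  (1,3): δ = 83.23°  ·
  (1,4): δ = 31.83°  ·
  (2,3): δ = 148.47°  ·
  (2,4): δ = 33.41°  ·
  (3,4): δ = 64.94°  ·
antipodal pairs: 1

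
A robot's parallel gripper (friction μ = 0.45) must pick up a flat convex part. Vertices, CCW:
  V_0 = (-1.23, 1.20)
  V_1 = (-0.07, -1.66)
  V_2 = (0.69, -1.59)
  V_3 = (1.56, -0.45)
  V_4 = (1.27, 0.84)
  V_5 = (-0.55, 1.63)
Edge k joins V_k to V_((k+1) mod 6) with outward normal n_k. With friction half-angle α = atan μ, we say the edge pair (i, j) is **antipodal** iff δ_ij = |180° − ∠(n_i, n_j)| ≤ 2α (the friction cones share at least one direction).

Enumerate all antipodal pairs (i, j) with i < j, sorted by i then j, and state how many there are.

α = atan 0.45 = 24.23°;  2α = 48.46°
n_0 = (-0.9267, -0.3759)
n_1 = (+0.0917, -0.9958)
n_2 = (+0.7950, -0.6067)
n_3 = (+0.9757, +0.2193)
n_4 = (+0.3982, +0.9173)
n_5 = (-0.5345, +0.8452)
  (0,1): δ = 106.81°  ·
  (0,2): δ = 59.43°  ·
  (0,3): δ = 9.41°  ✓
  (0,4): δ = 44.46°  ✓
  (0,5): δ = 100.23°  ·
  (1,2): δ = 132.61°  ·
  (1,3): δ = 82.59°  ·
  (1,4): δ = 28.73°  ✓
  (1,5): δ = 27.04°  ✓
  (2,3): δ = 129.98°  ·
  (2,4): δ = 76.11°  ·
  (2,5): δ = 20.34°  ✓
  (3,4): δ = 126.13°  ·
  (3,5): δ = 70.36°  ·
  (4,5): δ = 124.23°  ·
antipodal pairs: 5

count = 5; pairs: (0,3), (0,4), (1,4), (1,5), (2,5)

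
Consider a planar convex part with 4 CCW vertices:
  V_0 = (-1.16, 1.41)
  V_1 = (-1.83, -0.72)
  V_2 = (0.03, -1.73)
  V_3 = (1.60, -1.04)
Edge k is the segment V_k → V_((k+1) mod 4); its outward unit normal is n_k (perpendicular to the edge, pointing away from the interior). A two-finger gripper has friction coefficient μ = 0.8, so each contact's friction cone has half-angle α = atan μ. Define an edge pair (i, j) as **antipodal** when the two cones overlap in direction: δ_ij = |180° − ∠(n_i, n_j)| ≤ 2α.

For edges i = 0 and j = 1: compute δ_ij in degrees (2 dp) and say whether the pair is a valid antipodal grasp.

δ = 101.04°, invalid

α = atan 0.8 = 38.66°;  2α = 77.32°
edge 0: e_0 = (-0.67, -2.13);  n_0 = (-0.9539, +0.3001)
edge 1: e_1 = (+1.86, -1.01);  n_1 = (-0.4772, -0.8788)
∠(n_0, n_1) = 78.96°
δ = |180° − 78.96°| = 101.04°
101.04° > 2α = 77.32°  →  invalid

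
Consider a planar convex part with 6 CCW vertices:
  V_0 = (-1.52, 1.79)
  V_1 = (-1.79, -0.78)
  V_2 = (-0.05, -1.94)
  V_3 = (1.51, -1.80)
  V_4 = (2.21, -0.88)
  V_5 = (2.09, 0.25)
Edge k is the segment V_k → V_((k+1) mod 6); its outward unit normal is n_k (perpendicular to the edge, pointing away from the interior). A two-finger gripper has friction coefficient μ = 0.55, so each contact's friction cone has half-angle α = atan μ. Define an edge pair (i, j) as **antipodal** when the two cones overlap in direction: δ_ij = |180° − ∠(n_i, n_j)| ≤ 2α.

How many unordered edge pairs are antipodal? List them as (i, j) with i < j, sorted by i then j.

count = 5; pairs: (0,3), (0,4), (1,4), (1,5), (2,5)

α = atan 0.55 = 28.81°;  2α = 57.62°
n_0 = (-0.9945, +0.1045)
n_1 = (-0.5547, -0.8321)
n_2 = (+0.0894, -0.9960)
n_3 = (+0.7958, -0.6055)
n_4 = (+0.9944, +0.1056)
n_5 = (+0.3924, +0.9198)
  (0,1): δ = 117.69°  ·
  (0,2): δ = 78.87°  ·
  (0,3): δ = 31.27°  ✓
  (0,4): δ = 12.06°  ✓
  (0,5): δ = 72.89°  ·
  (1,2): δ = 141.18°  ·
  (1,3): δ = 93.58°  ·
  (1,4): δ = 50.25°  ✓
  (1,5): δ = 10.59°  ✓
  (2,3): δ = 132.39°  ·
  (2,4): δ = 89.07°  ·
  (2,5): δ = 28.23°  ✓
  (3,4): δ = 136.67°  ·
  (3,5): δ = 75.84°  ·
  (4,5): δ = 119.16°  ·
antipodal pairs: 5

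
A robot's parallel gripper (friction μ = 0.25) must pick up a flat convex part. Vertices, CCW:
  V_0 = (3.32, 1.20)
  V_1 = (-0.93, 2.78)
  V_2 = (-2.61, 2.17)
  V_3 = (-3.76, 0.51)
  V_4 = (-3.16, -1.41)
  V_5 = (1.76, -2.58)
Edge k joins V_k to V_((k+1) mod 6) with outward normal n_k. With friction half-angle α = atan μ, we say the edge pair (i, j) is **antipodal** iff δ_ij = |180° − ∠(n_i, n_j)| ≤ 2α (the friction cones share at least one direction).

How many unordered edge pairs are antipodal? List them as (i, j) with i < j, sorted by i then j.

α = atan 0.25 = 14.04°;  2α = 28.07°
n_0 = (+0.3485, +0.9373)
n_1 = (-0.3413, +0.9400)
n_2 = (-0.8220, +0.5695)
n_3 = (-0.9545, -0.2983)
n_4 = (-0.2314, -0.9729)
n_5 = (+0.9244, -0.3815)
  (0,1): δ = 139.65°  ·
  (0,2): δ = 104.32°  ·
  (0,3): δ = 52.25°  ·
  (0,4): δ = 7.02°  ✓
  (0,5): δ = 87.97°  ·
  (1,2): δ = 144.67°  ·
  (1,3): δ = 92.60°  ·
  (1,4): δ = 33.33°  ·
  (1,5): δ = 47.62°  ·
  (2,3): δ = 127.93°  ·
  (2,4): δ = 68.66°  ·
  (2,5): δ = 12.29°  ✓
  (3,4): δ = 120.73°  ·
  (3,5): δ = 39.78°  ·
  (4,5): δ = 99.05°  ·
antipodal pairs: 2

count = 2; pairs: (0,4), (2,5)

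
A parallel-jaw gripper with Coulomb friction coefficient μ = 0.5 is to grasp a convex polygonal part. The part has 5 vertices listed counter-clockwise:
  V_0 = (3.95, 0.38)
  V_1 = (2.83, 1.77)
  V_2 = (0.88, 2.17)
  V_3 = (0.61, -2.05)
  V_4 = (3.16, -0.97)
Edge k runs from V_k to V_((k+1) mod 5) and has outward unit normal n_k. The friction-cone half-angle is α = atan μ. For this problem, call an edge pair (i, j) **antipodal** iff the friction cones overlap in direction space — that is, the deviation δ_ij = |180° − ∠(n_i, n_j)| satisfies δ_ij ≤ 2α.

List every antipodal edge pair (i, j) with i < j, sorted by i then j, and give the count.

count = 3; pairs: (0,2), (1,3), (2,4)

α = atan 0.5 = 26.57°;  2α = 53.13°
n_0 = (+0.7787, +0.6274)
n_1 = (+0.2009, +0.9796)
n_2 = (-0.9980, +0.0639)
n_3 = (+0.3900, -0.9208)
n_4 = (+0.8631, -0.5051)
  (0,1): δ = 140.45°  ·
  (0,2): δ = 42.52°  ✓
  (0,3): δ = 74.09°  ·
  (0,4): δ = 110.80°  ·
  (1,2): δ = 82.07°  ·
  (1,3): δ = 34.55°  ✓
  (1,4): δ = 71.26°  ·
  (2,3): δ = 63.39°  ·
  (2,4): δ = 26.67°  ✓
  (3,4): δ = 143.29°  ·
antipodal pairs: 3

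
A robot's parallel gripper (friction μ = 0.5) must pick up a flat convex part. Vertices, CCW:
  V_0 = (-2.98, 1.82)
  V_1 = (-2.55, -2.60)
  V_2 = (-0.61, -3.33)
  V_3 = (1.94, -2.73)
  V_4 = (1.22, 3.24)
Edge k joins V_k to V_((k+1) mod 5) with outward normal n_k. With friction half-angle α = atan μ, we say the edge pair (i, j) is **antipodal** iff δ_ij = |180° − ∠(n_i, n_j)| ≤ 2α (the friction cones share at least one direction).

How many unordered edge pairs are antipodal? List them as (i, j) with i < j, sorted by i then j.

count = 3; pairs: (0,3), (1,4), (2,4)

α = atan 0.5 = 26.57°;  2α = 53.13°
n_0 = (-0.9953, -0.0968)
n_1 = (-0.3522, -0.9359)
n_2 = (+0.2290, -0.9734)
n_3 = (+0.9928, +0.1197)
n_4 = (-0.3203, +0.9473)
  (0,1): δ = 116.18°  ·
  (0,2): δ = 82.32°  ·
  (0,3): δ = 1.32°  ✓
  (0,4): δ = 103.12°  ·
  (1,2): δ = 146.14°  ·
  (1,3): δ = 62.50°  ·
  (1,4): δ = 39.30°  ✓
  (2,3): δ = 96.36°  ·
  (2,4): δ = 5.44°  ✓
  (3,4): δ = 78.20°  ·
antipodal pairs: 3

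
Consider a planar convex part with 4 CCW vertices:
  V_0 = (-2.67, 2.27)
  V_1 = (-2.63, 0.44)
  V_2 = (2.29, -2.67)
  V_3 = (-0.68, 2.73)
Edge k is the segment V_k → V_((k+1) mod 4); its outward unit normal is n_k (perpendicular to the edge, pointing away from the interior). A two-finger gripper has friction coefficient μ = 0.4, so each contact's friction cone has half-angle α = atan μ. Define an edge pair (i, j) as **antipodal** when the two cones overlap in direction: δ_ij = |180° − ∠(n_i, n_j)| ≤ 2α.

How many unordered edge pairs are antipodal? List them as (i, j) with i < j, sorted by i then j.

α = atan 0.4 = 21.80°;  2α = 43.60°
n_0 = (-0.9998, -0.0219)
n_1 = (-0.5343, -0.8453)
n_2 = (+0.8762, +0.4819)
n_3 = (-0.2252, +0.9743)
  (0,1): δ = 123.55°  ·
  (0,2): δ = 27.56°  ✓
  (0,3): δ = 101.76°  ·
  (1,2): δ = 28.89°  ✓
  (1,3): δ = 45.31°  ·
  (2,3): δ = 105.80°  ·
antipodal pairs: 2

count = 2; pairs: (0,2), (1,2)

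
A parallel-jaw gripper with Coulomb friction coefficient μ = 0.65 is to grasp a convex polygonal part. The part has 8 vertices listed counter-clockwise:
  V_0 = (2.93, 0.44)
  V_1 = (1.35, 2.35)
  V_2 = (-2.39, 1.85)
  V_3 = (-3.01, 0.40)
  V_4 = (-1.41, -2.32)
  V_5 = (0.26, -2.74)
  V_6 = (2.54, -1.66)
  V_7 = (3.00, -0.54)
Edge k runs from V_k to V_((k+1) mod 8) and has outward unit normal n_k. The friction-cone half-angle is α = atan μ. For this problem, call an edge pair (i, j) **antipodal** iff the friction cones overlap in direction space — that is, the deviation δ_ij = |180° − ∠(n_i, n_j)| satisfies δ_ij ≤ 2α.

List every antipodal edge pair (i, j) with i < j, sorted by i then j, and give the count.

count = 11; pairs: (0,2), (0,3), (0,4), (1,4), (1,5), (1,6), (2,5), (2,6), (2,7), (3,6), (3,7)

α = atan 0.65 = 33.02°;  2α = 66.05°
n_0 = (+0.7705, +0.6374)
n_1 = (-0.1325, +0.9912)
n_2 = (-0.9195, +0.3932)
n_3 = (-0.8619, -0.5070)
n_4 = (-0.2439, -0.9698)
n_5 = (+0.4281, -0.9037)
n_6 = (+0.9250, -0.3799)
n_7 = (+0.9975, +0.0712)
  (0,1): δ = 121.98°  ·
  (0,2): δ = 62.75°  ✓
  (0,3): δ = 9.13°  ✓
  (0,4): δ = 36.28°  ✓
  (0,5): δ = 75.75°  ·
  (0,6): δ = 118.07°  ·
  (0,7): δ = 144.49°  ·
  (1,2): δ = 120.77°  ·
  (1,3): δ = 67.15°  ·
  (1,4): δ = 21.73°  ✓
  (1,5): δ = 17.73°  ✓
  (1,6): δ = 60.06°  ✓
  (1,7): δ = 86.47°  ·
  (2,3): δ = 126.38°  ·
  (2,4): δ = 80.97°  ·
  (2,5): δ = 41.50°  ✓
  (2,6): δ = 0.82°  ✓
  (2,7): δ = 27.24°  ✓
  (3,4): δ = 134.58°  ·
  (3,5): δ = 95.12°  ·
  (3,6): δ = 52.79°  ✓
  (3,7): δ = 26.38°  ✓
  (4,5): δ = 140.54°  ·
  (4,6): δ = 98.21°  ·
  (4,7): δ = 71.80°  ·
  (5,6): δ = 137.67°  ·
  (5,7): δ = 111.26°  ·
  (6,7): δ = 153.59°  ·
antipodal pairs: 11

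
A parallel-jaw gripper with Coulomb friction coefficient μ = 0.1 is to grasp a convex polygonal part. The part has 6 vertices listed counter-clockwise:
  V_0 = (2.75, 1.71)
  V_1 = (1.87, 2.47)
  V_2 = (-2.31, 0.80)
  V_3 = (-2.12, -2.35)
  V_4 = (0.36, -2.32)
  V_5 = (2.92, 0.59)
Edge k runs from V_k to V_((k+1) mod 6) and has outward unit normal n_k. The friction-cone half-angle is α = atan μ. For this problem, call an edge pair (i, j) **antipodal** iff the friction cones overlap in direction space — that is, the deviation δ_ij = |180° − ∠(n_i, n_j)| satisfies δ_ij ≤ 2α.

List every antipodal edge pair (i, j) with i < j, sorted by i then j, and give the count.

α = atan 0.1 = 5.71°;  2α = 11.42°
n_0 = (+0.6536, +0.7568)
n_1 = (-0.3710, +0.9286)
n_2 = (-0.9982, -0.0602)
n_3 = (+0.0121, -0.9999)
n_4 = (+0.7508, -0.6605)
n_5 = (+0.9887, +0.1501)
  (0,1): δ = 117.41°  ·
  (0,2): δ = 45.73°  ·
  (0,3): δ = 41.51°  ·
  (0,4): δ = 89.48°  ·
  (0,5): δ = 139.45°  ·
  (1,2): δ = 108.33°  ·
  (1,3): δ = 21.08°  ·
  (1,4): δ = 26.88°  ·
  (1,5): δ = 76.85°  ·
  (2,3): δ = 92.76°  ·
  (2,4): δ = 44.79°  ·
  (2,5): δ = 5.18°  ✓
  (3,4): δ = 132.03°  ·
  (3,5): δ = 82.06°  ·
  (4,5): δ = 130.03°  ·
antipodal pairs: 1

count = 1; pairs: (2,5)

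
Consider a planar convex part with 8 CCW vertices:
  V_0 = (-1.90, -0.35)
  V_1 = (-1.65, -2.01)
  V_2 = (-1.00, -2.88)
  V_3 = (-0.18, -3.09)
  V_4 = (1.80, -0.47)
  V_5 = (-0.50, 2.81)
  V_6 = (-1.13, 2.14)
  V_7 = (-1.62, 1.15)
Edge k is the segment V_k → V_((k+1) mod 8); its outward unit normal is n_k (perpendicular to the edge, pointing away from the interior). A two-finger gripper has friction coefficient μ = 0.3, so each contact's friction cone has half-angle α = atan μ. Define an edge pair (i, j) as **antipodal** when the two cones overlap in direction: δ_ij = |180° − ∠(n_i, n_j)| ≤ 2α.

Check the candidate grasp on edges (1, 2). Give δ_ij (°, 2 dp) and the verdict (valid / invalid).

δ = 141.13°, invalid

α = atan 0.3 = 16.70°;  2α = 33.40°
edge 1: e_1 = (+0.65, -0.87);  n_1 = (-0.8011, -0.5985)
edge 2: e_2 = (+0.82, -0.21);  n_2 = (-0.2481, -0.9687)
∠(n_1, n_2) = 38.87°
δ = |180° − 38.87°| = 141.13°
141.13° > 2α = 33.40°  →  invalid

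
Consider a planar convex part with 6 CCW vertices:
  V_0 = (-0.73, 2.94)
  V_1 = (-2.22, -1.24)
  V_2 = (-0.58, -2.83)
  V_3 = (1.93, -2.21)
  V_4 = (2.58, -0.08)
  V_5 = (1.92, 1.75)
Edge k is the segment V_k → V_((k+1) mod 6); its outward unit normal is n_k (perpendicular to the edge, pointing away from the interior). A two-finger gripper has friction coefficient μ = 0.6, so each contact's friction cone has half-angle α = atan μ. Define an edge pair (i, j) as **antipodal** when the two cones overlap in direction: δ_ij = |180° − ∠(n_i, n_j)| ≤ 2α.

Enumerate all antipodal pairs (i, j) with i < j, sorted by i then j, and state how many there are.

count = 6; pairs: (0,2), (0,3), (0,4), (1,4), (1,5), (2,5)

α = atan 0.6 = 30.96°;  2α = 61.93°
n_0 = (-0.9419, +0.3358)
n_1 = (-0.6961, -0.7180)
n_2 = (+0.2398, -0.9708)
n_3 = (+0.9565, -0.2919)
n_4 = (+0.9407, +0.3393)
n_5 = (+0.4096, +0.9122)
  (0,1): δ = 114.49°  ·
  (0,2): δ = 56.51°  ✓
  (0,3): δ = 2.65°  ✓
  (0,4): δ = 39.45°  ✓
  (0,5): δ = 85.44°  ·
  (1,2): δ = 122.01°  ·
  (1,3): δ = 62.86°  ·
  (1,4): δ = 26.05°  ✓
  (1,5): δ = 19.93°  ✓
  (2,3): δ = 120.85°  ·
  (2,4): δ = 84.04°  ·
  (2,5): δ = 38.06°  ✓
  (3,4): δ = 143.20°  ·
  (3,5): δ = 97.21°  ·
  (4,5): δ = 134.01°  ·
antipodal pairs: 6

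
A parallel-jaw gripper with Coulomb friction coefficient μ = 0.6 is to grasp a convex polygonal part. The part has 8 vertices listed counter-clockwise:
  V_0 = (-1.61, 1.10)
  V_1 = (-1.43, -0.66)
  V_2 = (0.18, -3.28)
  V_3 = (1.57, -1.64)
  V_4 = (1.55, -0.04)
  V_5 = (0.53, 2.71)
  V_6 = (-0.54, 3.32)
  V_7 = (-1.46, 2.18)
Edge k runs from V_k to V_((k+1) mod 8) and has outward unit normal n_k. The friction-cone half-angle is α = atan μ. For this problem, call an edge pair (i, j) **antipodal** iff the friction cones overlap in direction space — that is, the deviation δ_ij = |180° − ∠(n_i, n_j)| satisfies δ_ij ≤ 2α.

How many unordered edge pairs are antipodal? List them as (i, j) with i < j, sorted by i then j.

count = 13; pairs: (0,2), (0,3), (0,4), (0,5), (1,3), (1,4), (1,5), (2,6), (2,7), (3,6), (3,7), (4,6), (4,7)

α = atan 0.6 = 30.96°;  2α = 61.93°
n_0 = (-0.9948, -0.1017)
n_1 = (-0.8520, -0.5236)
n_2 = (+0.7629, -0.6466)
n_3 = (+0.9999, +0.0125)
n_4 = (+0.9376, +0.3478)
n_5 = (+0.4953, +0.8687)
n_6 = (-0.7782, +0.6280)
n_7 = (-0.9905, +0.1376)
  (0,1): δ = 154.27°  ·
  (0,2): δ = 46.12°  ✓
  (0,3): δ = 5.12°  ✓
  (0,4): δ = 14.51°  ✓
  (0,5): δ = 54.47°  ✓
  (0,6): δ = 135.26°  ·
  (0,7): δ = 166.25°  ·
  (1,2): δ = 71.85°  ·
  (1,3): δ = 30.85°  ✓
  (1,4): δ = 11.22°  ✓
  (1,5): δ = 28.74°  ✓
  (1,6): δ = 109.52°  ·
  (1,7): δ = 140.52°  ·
  (2,3): δ = 139.00°  ·
  (2,4): δ = 119.37°  ·
  (2,5): δ = 79.40°  ·
  (2,6): δ = 1.38°  ✓
  (2,7): δ = 32.38°  ✓
  (3,4): δ = 160.37°  ·
  (3,5): δ = 120.40°  ·
  (3,6): δ = 39.62°  ✓
  (3,7): δ = 8.62°  ✓
  (4,5): δ = 140.04°  ·
  (4,6): δ = 59.25°  ✓
  (4,7): δ = 28.26°  ✓
  (5,6): δ = 99.22°  ·
  (5,7): δ = 68.22°  ·
  (6,7): δ = 149.00°  ·
antipodal pairs: 13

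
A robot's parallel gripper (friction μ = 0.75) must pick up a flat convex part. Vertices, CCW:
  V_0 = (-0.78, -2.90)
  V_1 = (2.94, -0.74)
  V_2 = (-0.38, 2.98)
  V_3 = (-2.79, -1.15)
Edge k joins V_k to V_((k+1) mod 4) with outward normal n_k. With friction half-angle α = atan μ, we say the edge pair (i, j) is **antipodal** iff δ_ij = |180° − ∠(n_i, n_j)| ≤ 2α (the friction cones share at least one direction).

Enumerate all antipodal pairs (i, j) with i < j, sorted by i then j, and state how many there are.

α = atan 0.75 = 36.87°;  2α = 73.74°
n_0 = (+0.5021, -0.8648)
n_1 = (+0.7461, +0.6659)
n_2 = (-0.8637, +0.5040)
n_3 = (-0.6566, -0.7542)
  (0,1): δ = 78.39°  ·
  (0,2): δ = 29.59°  ✓
  (0,3): δ = 108.81°  ·
  (1,2): δ = 72.01°  ✓
  (1,3): δ = 7.21°  ✓
  (2,3): δ = 100.78°  ·
antipodal pairs: 3

count = 3; pairs: (0,2), (1,2), (1,3)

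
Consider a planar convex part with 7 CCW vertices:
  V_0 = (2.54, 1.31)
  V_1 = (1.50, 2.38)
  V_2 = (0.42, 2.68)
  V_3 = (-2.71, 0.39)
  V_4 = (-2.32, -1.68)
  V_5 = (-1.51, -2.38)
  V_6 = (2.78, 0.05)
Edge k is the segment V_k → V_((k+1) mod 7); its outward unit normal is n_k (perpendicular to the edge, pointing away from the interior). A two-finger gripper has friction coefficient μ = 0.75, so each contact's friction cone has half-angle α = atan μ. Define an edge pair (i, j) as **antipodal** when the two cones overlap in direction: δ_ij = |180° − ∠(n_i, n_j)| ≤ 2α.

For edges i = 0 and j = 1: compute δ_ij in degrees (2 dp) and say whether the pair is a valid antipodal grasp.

α = atan 0.75 = 36.87°;  2α = 73.74°
edge 0: e_0 = (-1.04, +1.07);  n_0 = (+0.7171, +0.6970)
edge 1: e_1 = (-1.08, +0.30);  n_1 = (+0.2676, +0.9635)
∠(n_0, n_1) = 30.29°
δ = |180° − 30.29°| = 149.71°
149.71° > 2α = 73.74°  →  invalid

δ = 149.71°, invalid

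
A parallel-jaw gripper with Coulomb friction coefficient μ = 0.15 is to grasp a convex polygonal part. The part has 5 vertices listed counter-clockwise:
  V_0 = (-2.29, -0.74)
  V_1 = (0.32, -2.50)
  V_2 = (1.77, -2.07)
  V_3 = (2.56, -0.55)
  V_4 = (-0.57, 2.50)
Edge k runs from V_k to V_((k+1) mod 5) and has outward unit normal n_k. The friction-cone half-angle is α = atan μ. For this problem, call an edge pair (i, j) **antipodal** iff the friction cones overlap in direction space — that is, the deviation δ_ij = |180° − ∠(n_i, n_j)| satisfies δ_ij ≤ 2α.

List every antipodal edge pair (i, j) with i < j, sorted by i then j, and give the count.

count = 2; pairs: (0,3), (2,4)

α = atan 0.15 = 8.53°;  2α = 17.06°
n_0 = (-0.5591, -0.8291)
n_1 = (+0.2843, -0.9587)
n_2 = (+0.8873, -0.4612)
n_3 = (+0.6979, +0.7162)
n_4 = (-0.8833, +0.4689)
  (0,1): δ = 129.49°  ·
  (0,2): δ = 83.47°  ·
  (0,3): δ = 10.27°  ✓
  (0,4): δ = 96.03°  ·
  (1,2): δ = 133.98°  ·
  (1,3): δ = 60.78°  ·
  (1,4): δ = 45.52°  ·
  (2,3): δ = 106.80°  ·
  (2,4): δ = 0.50°  ✓
  (3,4): δ = 73.70°  ·
antipodal pairs: 2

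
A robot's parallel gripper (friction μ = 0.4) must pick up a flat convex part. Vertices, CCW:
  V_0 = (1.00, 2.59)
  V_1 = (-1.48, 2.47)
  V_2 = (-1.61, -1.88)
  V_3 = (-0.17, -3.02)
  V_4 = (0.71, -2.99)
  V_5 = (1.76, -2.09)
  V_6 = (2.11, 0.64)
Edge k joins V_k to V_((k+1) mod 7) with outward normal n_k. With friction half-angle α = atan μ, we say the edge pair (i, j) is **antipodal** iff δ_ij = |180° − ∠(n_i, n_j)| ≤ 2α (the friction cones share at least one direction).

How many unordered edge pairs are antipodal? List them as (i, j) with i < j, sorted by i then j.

α = atan 0.4 = 21.80°;  2α = 43.60°
n_0 = (-0.0483, +0.9988)
n_1 = (-0.9996, +0.0299)
n_2 = (-0.6207, -0.7840)
n_3 = (+0.0341, -0.9994)
n_4 = (+0.6508, -0.7593)
n_5 = (+0.9919, -0.1272)
n_6 = (+0.8691, +0.4947)
  (0,1): δ = 94.48°  ·
  (0,2): δ = 41.14°  ✓
  (0,3): δ = 0.82°  ✓
  (0,4): δ = 37.83°  ✓
  (0,5): δ = 79.92°  ·
  (0,6): δ = 116.88°  ·
  (1,2): δ = 126.66°  ·
  (1,3): δ = 86.34°  ·
  (1,4): δ = 47.69°  ·
  (1,5): δ = 5.59°  ✓
  (1,6): δ = 31.36°  ✓
  (2,3): δ = 139.68°  ·
  (2,4): δ = 101.03°  ·
  (2,5): δ = 58.94°  ·
  (2,6): δ = 21.98°  ✓
  (3,4): δ = 141.35°  ·
  (3,5): δ = 99.26°  ·
  (3,6): δ = 62.30°  ·
  (4,5): δ = 137.91°  ·
  (4,6): δ = 100.95°  ·
  (5,6): δ = 143.04°  ·
antipodal pairs: 6

count = 6; pairs: (0,2), (0,3), (0,4), (1,5), (1,6), (2,6)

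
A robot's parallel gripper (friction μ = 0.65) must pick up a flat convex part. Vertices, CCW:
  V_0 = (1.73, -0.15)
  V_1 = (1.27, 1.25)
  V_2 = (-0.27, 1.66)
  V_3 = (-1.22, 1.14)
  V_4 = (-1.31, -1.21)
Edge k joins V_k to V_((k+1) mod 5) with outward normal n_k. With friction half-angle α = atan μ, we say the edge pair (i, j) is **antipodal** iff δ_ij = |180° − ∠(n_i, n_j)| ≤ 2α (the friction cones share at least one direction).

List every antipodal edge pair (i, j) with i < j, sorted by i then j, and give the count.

count = 3; pairs: (0,3), (1,4), (2,4)

α = atan 0.65 = 33.02°;  2α = 66.05°
n_0 = (+0.9500, +0.3122)
n_1 = (+0.2573, +0.9663)
n_2 = (-0.4801, +0.8772)
n_3 = (-0.9993, +0.0383)
n_4 = (+0.3292, -0.9442)
  (0,1): δ = 123.10°  ·
  (0,2): δ = 79.49°  ·
  (0,3): δ = 20.38°  ✓
  (0,4): δ = 91.03°  ·
  (1,2): δ = 136.40°  ·
  (1,3): δ = 77.28°  ·
  (1,4): δ = 34.13°  ✓
  (2,3): δ = 120.89°  ·
  (2,4): δ = 9.47°  ✓
  (3,4): δ = 68.58°  ·
antipodal pairs: 3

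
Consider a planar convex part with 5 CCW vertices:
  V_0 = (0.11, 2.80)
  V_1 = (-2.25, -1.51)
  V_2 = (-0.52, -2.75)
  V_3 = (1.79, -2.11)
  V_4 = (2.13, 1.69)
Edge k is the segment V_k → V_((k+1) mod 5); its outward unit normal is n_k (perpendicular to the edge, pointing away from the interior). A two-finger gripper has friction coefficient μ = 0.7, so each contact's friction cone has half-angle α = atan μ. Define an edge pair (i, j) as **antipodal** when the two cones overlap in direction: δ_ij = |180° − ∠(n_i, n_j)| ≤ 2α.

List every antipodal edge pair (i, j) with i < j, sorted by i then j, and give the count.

count = 5; pairs: (0,2), (0,3), (1,3), (1,4), (2,4)

α = atan 0.7 = 34.99°;  2α = 69.98°
n_0 = (-0.8771, +0.4803)
n_1 = (-0.5826, -0.8128)
n_2 = (+0.2670, -0.9637)
n_3 = (+0.9960, -0.0891)
n_4 = (+0.4816, +0.8764)
  (0,1): δ = 96.93°  ·
  (0,2): δ = 45.81°  ✓
  (0,3): δ = 23.59°  ✓
  (0,4): δ = 89.91°  ·
  (1,2): δ = 128.88°  ·
  (1,3): δ = 59.48°  ✓
  (1,4): δ = 6.84°  ✓
  (2,3): δ = 110.60°  ·
  (2,4): δ = 44.27°  ✓
  (3,4): δ = 113.68°  ·
antipodal pairs: 5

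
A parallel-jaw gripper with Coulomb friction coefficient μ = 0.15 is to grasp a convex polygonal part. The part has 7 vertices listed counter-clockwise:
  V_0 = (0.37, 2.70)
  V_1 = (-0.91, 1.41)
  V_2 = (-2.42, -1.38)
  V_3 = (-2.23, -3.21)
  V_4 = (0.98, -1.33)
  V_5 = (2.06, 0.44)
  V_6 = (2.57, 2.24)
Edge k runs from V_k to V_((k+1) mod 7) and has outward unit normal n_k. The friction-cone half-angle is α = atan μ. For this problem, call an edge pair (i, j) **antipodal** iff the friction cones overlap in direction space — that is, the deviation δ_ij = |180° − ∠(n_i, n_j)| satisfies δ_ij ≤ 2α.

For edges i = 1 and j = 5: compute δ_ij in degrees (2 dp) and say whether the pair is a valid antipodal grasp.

α = atan 0.15 = 8.53°;  2α = 17.06°
edge 1: e_1 = (-1.51, -2.79);  n_1 = (-0.8795, +0.4760)
edge 5: e_5 = (+0.51, +1.80);  n_5 = (+0.9621, -0.2726)
∠(n_1, n_5) = 167.40°
δ = |180° − 167.40°| = 12.60°
12.60° ≤ 2α = 17.06°  →  valid

δ = 12.60°, valid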